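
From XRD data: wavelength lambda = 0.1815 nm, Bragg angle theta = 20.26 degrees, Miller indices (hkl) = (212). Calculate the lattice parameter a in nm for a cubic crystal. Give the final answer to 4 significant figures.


d = lambda / (2*sin(theta))
d = 0.1815 / (2*sin(20.26 deg))
d = 0.262071 nm
a = d * sqrt(h^2+k^2+l^2) = 0.262071 * sqrt(9)
a = 0.7862 nm


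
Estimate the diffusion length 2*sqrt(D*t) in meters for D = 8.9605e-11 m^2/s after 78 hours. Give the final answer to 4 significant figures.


t = 78 hr = 280800 s
Diffusion length = 2*sqrt(D*t)
= 2*sqrt(8.9605e-11 * 280800)
= 0.01003 m


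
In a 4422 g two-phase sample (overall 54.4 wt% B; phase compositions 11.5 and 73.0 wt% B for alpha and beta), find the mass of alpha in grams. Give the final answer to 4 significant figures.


f_alpha = (C_beta - C0) / (C_beta - C_alpha)
f_alpha = (73.0 - 54.4) / (73.0 - 11.5) = 0.302439
m_alpha = f_alpha * m_total = 0.302439 * 4422 = 1337 g


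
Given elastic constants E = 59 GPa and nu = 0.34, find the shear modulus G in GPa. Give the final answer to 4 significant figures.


G = E / (2*(1+nu))
G = 59 / (2*(1+0.34))
G = 22.01 GPa


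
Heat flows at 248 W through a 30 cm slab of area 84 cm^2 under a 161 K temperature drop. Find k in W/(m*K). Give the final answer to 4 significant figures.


k = Q*L / (A*dT)
L = 0.3 m, A = 8.4e-03 m^2
k = 248 * 0.3 / (8.4e-03 * 161)
k = 55.01 W/(m*K)


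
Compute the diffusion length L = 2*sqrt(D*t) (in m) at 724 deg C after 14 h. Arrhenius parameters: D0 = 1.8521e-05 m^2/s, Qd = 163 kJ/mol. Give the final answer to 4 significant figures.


Step 1: D = D0 * exp(-Qd/(R*T))
T = 997.15 K
D = 1.8521e-05 * exp(-163e3 / (8.314 * 997.15)) = 5.35519e-14 m^2/s
Step 2: L = 2*sqrt(D*t)
t = 14 h = 50400 s
L = 2*sqrt(5.35519e-14 * 50400) = 1.039e-04 m


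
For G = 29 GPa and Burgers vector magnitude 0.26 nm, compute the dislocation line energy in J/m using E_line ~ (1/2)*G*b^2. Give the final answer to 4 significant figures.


E = G*b^2/2
b = 0.26 nm = 2.6e-10 m
G = 29 GPa = 2.9e+10 Pa
E = 0.5 * 2.9e+10 * (2.6e-10)^2
E = 9.802e-10 J/m


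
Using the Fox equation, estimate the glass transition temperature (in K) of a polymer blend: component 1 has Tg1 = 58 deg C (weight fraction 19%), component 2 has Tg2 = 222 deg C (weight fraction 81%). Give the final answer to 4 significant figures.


1/Tg = w1/Tg1 + w2/Tg2 (in Kelvin)
Tg1 = 331.15 K, Tg2 = 495.15 K
1/Tg = 0.19/331.15 + 0.81/495.15
Tg = 452.6 K


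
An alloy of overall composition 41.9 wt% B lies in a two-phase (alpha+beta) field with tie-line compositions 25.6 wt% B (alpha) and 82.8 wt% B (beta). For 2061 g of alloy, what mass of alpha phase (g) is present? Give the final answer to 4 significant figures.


f_alpha = (C_beta - C0) / (C_beta - C_alpha)
f_alpha = (82.8 - 41.9) / (82.8 - 25.6) = 0.715035
m_alpha = f_alpha * m_total = 0.715035 * 2061 = 1474 g


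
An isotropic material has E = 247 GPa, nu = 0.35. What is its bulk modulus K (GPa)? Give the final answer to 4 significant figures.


K = E / (3*(1-2*nu))
K = 247 / (3*(1-2*0.35))
K = 274.4 GPa


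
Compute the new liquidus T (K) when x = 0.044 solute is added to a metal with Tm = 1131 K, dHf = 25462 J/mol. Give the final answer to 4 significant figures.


dT = R*Tm^2*x / dHf
dT = 8.314 * 1131^2 * 0.044 / 25462
dT = 18.3779 K
T_new = 1131 - 18.3779 = 1113 K


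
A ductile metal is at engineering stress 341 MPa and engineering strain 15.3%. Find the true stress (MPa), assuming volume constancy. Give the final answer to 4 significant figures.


sigma_true = sigma_eng * (1 + epsilon_eng)
sigma_true = 341 * (1 + 0.153)
sigma_true = 393.2 MPa


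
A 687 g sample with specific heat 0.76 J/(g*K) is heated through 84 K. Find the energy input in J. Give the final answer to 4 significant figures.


Q = m * cp * dT
Q = 687 * 0.76 * 84
Q = 43860 J


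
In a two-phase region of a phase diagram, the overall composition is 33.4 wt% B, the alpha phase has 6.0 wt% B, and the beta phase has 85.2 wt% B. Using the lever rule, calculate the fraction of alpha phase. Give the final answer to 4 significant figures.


f_alpha = (C_beta - C0) / (C_beta - C_alpha)
f_alpha = (85.2 - 33.4) / (85.2 - 6.0)
f_alpha = 0.654


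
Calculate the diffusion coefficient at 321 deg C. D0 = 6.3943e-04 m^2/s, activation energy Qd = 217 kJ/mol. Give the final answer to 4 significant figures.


D = D0 * exp(-Qd / (R*T))
T = 594.15 K
D = 6.3943e-04 * exp(-217e3 / (8.314 * 594.15))
D = 5.34e-23 m^2/s


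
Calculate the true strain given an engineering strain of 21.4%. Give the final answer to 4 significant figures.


epsilon_true = ln(1 + epsilon_eng)
epsilon_true = ln(1 + 0.214)
epsilon_true = 0.1939


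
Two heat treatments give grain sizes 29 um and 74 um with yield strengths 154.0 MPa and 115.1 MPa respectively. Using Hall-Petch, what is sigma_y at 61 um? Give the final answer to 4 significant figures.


sigma_y = sigma0 + k / sqrt(d)
1/sqrt(d1) = 1/sqrt(2.9e-05) = 185.695;  1/sqrt(d2) = 116.248
k = (sigma1 - sigma2) / (1/sqrt(d1) - 1/sqrt(d2)) = (154.0 - 115.1) / (185.695 - 116.248) = 0.560134 MPa*m^0.5
sigma0 = sigma1 - k/sqrt(d1) = 154.0 - 0.560134*185.695 = 49.9858 MPa
sigma_y(d3) = 49.9858 + 0.560134 / sqrt(6.1e-05) = 121.7 MPa


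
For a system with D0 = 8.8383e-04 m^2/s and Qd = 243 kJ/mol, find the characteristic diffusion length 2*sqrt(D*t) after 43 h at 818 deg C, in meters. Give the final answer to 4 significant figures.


Step 1: D = D0 * exp(-Qd/(R*T))
T = 1091.15 K
D = 8.8383e-04 * exp(-243e3 / (8.314 * 1091.15)) = 2.05708e-15 m^2/s
Step 2: L = 2*sqrt(D*t)
t = 43 h = 154800 s
L = 2*sqrt(2.05708e-15 * 154800) = 3.569e-05 m


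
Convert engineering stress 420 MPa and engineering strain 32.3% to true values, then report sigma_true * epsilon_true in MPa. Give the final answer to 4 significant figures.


sigma_true = sigma_eng * (1 + epsilon_eng)
sigma_true = 420 * (1 + 0.323) = 555.66 MPa
epsilon_true = ln(1 + epsilon_eng)
epsilon_true = ln(1 + 0.323) = 0.279902
sigma_true * epsilon_true = 555.66 * 0.279902 = 155.5 MPa


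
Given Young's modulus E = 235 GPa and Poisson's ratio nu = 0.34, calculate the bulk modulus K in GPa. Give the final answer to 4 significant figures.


K = E / (3*(1-2*nu))
K = 235 / (3*(1-2*0.34))
K = 244.8 GPa


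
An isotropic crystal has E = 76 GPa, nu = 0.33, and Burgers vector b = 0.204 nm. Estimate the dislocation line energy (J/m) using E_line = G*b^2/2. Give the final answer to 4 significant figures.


Step 1: G = E / (2*(1+nu))
G = 76 / (2*(1+0.33)) = 28.5714 GPa = 2.85714e+10 Pa
Step 2: E_line = G*b^2/2
b = 0.204 nm = 2.04e-10 m
E_line = 0.5 * 2.85714e+10 * (2.04e-10)^2 = 5.945e-10 J/m


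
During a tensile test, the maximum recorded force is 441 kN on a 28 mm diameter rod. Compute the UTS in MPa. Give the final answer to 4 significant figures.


A0 = pi*(d/2)^2 = pi*(28/2)^2 = 615.752 mm^2
UTS = F_max / A0 = 441*1000 / 615.752
UTS = 716.2 MPa


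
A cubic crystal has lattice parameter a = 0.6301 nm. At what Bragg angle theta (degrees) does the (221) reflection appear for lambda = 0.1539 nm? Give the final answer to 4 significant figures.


d = a / sqrt(h^2+k^2+l^2)
d = 0.6301 / sqrt(9) = 0.210033 nm
lambda = 2*d*sin(theta)  =>  sin(theta) = lambda / (2*d)
sin(theta) = 0.1539 / (2 * 0.210033) = 0.36637
theta = 21.49 deg


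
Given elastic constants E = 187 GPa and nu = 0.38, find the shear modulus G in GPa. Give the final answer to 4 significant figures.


G = E / (2*(1+nu))
G = 187 / (2*(1+0.38))
G = 67.75 GPa


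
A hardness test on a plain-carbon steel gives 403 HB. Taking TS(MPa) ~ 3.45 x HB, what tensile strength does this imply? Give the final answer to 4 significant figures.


TS (MPa) = 3.45 * HB
TS = 3.45 * 403
TS = 1390 MPa


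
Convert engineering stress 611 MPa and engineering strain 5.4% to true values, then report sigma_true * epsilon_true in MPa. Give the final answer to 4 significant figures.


sigma_true = sigma_eng * (1 + epsilon_eng)
sigma_true = 611 * (1 + 0.054) = 643.994 MPa
epsilon_true = ln(1 + epsilon_eng)
epsilon_true = ln(1 + 0.054) = 0.0525925
sigma_true * epsilon_true = 643.994 * 0.0525925 = 33.87 MPa


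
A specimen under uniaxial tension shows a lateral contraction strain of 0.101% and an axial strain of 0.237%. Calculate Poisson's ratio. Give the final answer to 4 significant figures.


nu = -epsilon_lat / epsilon_axial
Lateral strain is contraction (negative), so using magnitudes:
nu = 0.101 / 0.237
nu = 0.4262


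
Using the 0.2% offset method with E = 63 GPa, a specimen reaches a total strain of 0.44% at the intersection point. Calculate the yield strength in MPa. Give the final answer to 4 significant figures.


Offset strain = 0.002
Elastic strain at yield = total_strain - offset = 4.4e-03 - 0.002 = 2.4e-03
sigma_y = E * elastic_strain = 63000 * 2.4e-03
sigma_y = 151.2 MPa


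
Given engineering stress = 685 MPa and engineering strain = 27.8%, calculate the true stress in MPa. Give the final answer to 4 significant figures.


sigma_true = sigma_eng * (1 + epsilon_eng)
sigma_true = 685 * (1 + 0.278)
sigma_true = 875.4 MPa


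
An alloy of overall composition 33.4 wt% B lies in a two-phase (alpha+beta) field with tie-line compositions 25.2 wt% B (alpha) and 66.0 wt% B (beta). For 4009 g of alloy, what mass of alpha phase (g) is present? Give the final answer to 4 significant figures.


f_alpha = (C_beta - C0) / (C_beta - C_alpha)
f_alpha = (66.0 - 33.4) / (66.0 - 25.2) = 0.79902
m_alpha = f_alpha * m_total = 0.79902 * 4009 = 3203 g


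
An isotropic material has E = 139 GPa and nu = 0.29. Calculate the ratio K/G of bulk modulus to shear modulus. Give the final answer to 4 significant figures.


G = E / (2*(1+nu))
G = 139 / (2*(1+0.29)) = 53.876 GPa
K = E / (3*(1-2*nu))
K = 139 / (3*(1-2*0.29)) = 110.317 GPa
K/G = 110.317 / 53.876 = 2.048


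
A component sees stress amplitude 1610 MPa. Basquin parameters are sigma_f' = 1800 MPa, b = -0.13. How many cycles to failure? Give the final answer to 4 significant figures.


sigma_a = sigma_f' * (2*Nf)^b
2*Nf = (sigma_a / sigma_f')^(1/b)
2*Nf = (1610 / 1800)^(1/-0.13)
2*Nf = 2.35867
Nf = 1.179 cycles


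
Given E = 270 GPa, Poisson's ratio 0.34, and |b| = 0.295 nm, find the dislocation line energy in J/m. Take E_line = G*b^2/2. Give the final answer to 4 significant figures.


Step 1: G = E / (2*(1+nu))
G = 270 / (2*(1+0.34)) = 100.746 GPa = 1.00746e+11 Pa
Step 2: E_line = G*b^2/2
b = 0.295 nm = 2.95e-10 m
E_line = 0.5 * 1.00746e+11 * (2.95e-10)^2 = 4.384e-09 J/m


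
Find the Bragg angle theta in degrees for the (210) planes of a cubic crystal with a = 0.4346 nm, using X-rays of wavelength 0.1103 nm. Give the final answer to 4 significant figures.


d = a / sqrt(h^2+k^2+l^2)
d = 0.4346 / sqrt(5) = 0.194359 nm
lambda = 2*d*sin(theta)  =>  sin(theta) = lambda / (2*d)
sin(theta) = 0.1103 / (2 * 0.194359) = 0.283753
theta = 16.48 deg


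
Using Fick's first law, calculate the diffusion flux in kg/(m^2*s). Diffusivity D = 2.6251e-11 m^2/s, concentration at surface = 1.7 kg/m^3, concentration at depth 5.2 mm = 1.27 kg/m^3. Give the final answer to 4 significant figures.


J = -D * (dC/dx) = D * (C1 - C2) / dx
J = 2.6251e-11 * (1.7 - 1.27) / 5.2e-03
J = 2.171e-09 kg/(m^2*s)


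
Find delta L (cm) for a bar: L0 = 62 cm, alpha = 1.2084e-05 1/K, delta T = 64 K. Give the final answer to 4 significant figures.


dL = L0 * alpha * dT
dL = 62 * 1.2084e-05 * 64
dL = 0.04795 cm


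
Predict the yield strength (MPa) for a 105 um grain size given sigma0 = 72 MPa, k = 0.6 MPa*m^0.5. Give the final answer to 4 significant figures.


sigma_y = sigma0 + k / sqrt(d)
d = 105 um = 1.05e-04 m
sigma_y = 72 + 0.6 / sqrt(1.05e-04)
sigma_y = 130.6 MPa


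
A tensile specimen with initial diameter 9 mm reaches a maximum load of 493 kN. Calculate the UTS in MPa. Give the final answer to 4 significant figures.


A0 = pi*(d/2)^2 = pi*(9/2)^2 = 63.6173 mm^2
UTS = F_max / A0 = 493*1000 / 63.6173
UTS = 7749 MPa


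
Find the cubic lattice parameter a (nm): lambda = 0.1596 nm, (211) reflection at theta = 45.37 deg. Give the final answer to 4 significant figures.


d = lambda / (2*sin(theta))
d = 0.1596 / (2*sin(45.37 deg))
d = 0.112132 nm
a = d * sqrt(h^2+k^2+l^2) = 0.112132 * sqrt(6)
a = 0.2747 nm


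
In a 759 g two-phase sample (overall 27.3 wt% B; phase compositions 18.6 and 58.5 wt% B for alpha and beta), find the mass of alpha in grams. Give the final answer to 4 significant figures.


f_alpha = (C_beta - C0) / (C_beta - C_alpha)
f_alpha = (58.5 - 27.3) / (58.5 - 18.6) = 0.781955
m_alpha = f_alpha * m_total = 0.781955 * 759 = 593.5 g


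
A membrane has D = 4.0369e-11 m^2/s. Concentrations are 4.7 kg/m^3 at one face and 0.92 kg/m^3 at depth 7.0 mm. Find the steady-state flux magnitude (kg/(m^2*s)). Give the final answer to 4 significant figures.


J = -D * (dC/dx) = D * (C1 - C2) / dx
J = 4.0369e-11 * (4.7 - 0.92) / 7e-03
J = 2.18e-08 kg/(m^2*s)


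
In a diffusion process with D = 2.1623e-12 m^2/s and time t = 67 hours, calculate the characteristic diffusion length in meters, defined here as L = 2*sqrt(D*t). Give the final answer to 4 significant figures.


t = 67 hr = 241200 s
Diffusion length = 2*sqrt(D*t)
= 2*sqrt(2.1623e-12 * 241200)
= 1.444e-03 m


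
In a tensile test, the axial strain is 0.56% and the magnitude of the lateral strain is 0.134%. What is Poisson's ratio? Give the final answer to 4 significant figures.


nu = -epsilon_lat / epsilon_axial
Lateral strain is contraction (negative), so using magnitudes:
nu = 0.134 / 0.56
nu = 0.2393


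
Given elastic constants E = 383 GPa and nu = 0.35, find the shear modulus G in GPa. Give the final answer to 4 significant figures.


G = E / (2*(1+nu))
G = 383 / (2*(1+0.35))
G = 141.9 GPa


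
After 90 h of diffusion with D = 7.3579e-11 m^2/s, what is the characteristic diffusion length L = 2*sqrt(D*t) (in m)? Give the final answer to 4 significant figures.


t = 90 hr = 324000 s
Diffusion length = 2*sqrt(D*t)
= 2*sqrt(7.3579e-11 * 324000)
= 9.765e-03 m


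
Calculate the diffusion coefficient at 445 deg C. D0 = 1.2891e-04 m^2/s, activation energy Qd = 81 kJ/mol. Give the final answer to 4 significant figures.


D = D0 * exp(-Qd / (R*T))
T = 718.15 K
D = 1.2891e-04 * exp(-81e3 / (8.314 * 718.15))
D = 1.654e-10 m^2/s


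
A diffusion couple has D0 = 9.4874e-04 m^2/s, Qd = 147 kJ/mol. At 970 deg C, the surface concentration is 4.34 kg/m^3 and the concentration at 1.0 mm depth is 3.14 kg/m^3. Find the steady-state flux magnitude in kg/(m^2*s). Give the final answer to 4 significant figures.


Step 1: D = D0 * exp(-Qd/(R*T))
T = 970 + 273.15 = 1243.15 K
D = 9.4874e-04 * exp(-147e3 / (8.314 * 1243.15)) = 6.31368e-10 m^2/s
Step 2: J = D * (C1 - C2) / dx
J = 6.31368e-10 * (4.34 - 3.14) / 1e-03
J = 7.576e-07 kg/(m^2*s)


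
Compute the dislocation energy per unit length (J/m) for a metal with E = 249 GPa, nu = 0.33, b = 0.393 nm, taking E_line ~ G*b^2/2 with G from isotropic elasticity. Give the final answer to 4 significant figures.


Step 1: G = E / (2*(1+nu))
G = 249 / (2*(1+0.33)) = 93.609 GPa = 9.3609e+10 Pa
Step 2: E_line = G*b^2/2
b = 0.393 nm = 3.93e-10 m
E_line = 0.5 * 9.3609e+10 * (3.93e-10)^2 = 7.229e-09 J/m


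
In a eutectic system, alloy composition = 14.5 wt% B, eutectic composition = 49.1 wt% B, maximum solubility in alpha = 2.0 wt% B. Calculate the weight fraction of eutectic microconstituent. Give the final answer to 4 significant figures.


f_primary = (C_e - C0) / (C_e - C_alpha_max)
f_primary = (49.1 - 14.5) / (49.1 - 2.0)
f_primary = 0.734607
f_eutectic = 1 - 0.734607 = 0.2654


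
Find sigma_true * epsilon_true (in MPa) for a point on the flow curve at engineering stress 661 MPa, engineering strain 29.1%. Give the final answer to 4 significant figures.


sigma_true = sigma_eng * (1 + epsilon_eng)
sigma_true = 661 * (1 + 0.291) = 853.351 MPa
epsilon_true = ln(1 + epsilon_eng)
epsilon_true = ln(1 + 0.291) = 0.255417
sigma_true * epsilon_true = 853.351 * 0.255417 = 218 MPa


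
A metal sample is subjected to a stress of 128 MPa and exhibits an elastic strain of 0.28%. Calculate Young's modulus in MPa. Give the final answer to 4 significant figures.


E = sigma / epsilon
epsilon = 0.28% = 2.8e-03
E = 128 / 2.8e-03
E = 45710 MPa


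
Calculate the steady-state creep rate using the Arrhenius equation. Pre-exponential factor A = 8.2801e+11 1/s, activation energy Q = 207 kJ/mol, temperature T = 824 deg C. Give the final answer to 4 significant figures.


rate = A * exp(-Q / (R*T))
T = 824 + 273.15 = 1097.15 K
rate = 8.2801e+11 * exp(-207e3 / (8.314 * 1097.15))
rate = 115.5 1/s


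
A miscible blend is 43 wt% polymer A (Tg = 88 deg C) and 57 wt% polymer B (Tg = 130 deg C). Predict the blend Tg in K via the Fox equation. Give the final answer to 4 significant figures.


1/Tg = w1/Tg1 + w2/Tg2 (in Kelvin)
Tg1 = 361.15 K, Tg2 = 403.15 K
1/Tg = 0.43/361.15 + 0.57/403.15
Tg = 383.9 K


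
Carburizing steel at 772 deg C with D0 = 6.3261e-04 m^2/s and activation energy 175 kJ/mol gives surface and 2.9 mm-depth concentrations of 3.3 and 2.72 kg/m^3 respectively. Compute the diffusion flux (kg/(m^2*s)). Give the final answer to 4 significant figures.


Step 1: D = D0 * exp(-Qd/(R*T))
T = 772 + 273.15 = 1045.15 K
D = 6.3261e-04 * exp(-175e3 / (8.314 * 1045.15)) = 1.13409e-12 m^2/s
Step 2: J = D * (C1 - C2) / dx
J = 1.13409e-12 * (3.3 - 2.72) / 2.9e-03
J = 2.268e-10 kg/(m^2*s)


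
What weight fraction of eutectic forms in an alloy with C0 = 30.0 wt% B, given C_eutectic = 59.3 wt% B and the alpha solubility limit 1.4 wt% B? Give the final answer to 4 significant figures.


f_primary = (C_e - C0) / (C_e - C_alpha_max)
f_primary = (59.3 - 30.0) / (59.3 - 1.4)
f_primary = 0.506045
f_eutectic = 1 - 0.506045 = 0.494


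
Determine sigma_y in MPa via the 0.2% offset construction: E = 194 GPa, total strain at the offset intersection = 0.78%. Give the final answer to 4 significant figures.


Offset strain = 0.002
Elastic strain at yield = total_strain - offset = 7.8e-03 - 0.002 = 5.8e-03
sigma_y = E * elastic_strain = 194000 * 5.8e-03
sigma_y = 1125 MPa


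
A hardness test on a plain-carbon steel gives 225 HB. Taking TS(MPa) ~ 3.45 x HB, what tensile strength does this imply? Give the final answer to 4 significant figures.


TS (MPa) = 3.45 * HB
TS = 3.45 * 225
TS = 776.3 MPa


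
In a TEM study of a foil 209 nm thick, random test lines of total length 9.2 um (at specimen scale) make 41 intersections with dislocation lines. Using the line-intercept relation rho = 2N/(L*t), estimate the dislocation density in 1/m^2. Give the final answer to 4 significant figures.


rho = 2N / (L * t)
L = 9.2 um = 9.2e-06 m, t = 209 nm = 2.09e-07 m
rho = 2 * 41 / (9.2e-06 * 2.09e-07)
rho = 4.265e+13 1/m^2


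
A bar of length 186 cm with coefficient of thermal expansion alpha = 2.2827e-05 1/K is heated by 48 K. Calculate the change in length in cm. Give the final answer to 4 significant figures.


dL = L0 * alpha * dT
dL = 186 * 2.2827e-05 * 48
dL = 0.2038 cm


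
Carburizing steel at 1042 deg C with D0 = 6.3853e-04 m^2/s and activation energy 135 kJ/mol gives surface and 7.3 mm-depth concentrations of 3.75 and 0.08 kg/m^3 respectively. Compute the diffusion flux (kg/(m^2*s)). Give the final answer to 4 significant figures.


Step 1: D = D0 * exp(-Qd/(R*T))
T = 1042 + 273.15 = 1315.15 K
D = 6.3853e-04 * exp(-135e3 / (8.314 * 1315.15)) = 2.77401e-09 m^2/s
Step 2: J = D * (C1 - C2) / dx
J = 2.77401e-09 * (3.75 - 0.08) / 7.3e-03
J = 1.395e-06 kg/(m^2*s)


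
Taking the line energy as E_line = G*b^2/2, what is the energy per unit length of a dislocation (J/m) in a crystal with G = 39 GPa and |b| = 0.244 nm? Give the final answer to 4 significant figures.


E = G*b^2/2
b = 0.244 nm = 2.44e-10 m
G = 39 GPa = 3.9e+10 Pa
E = 0.5 * 3.9e+10 * (2.44e-10)^2
E = 1.161e-09 J/m


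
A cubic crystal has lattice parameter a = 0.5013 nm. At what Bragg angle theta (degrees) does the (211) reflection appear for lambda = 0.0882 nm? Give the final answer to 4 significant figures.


d = a / sqrt(h^2+k^2+l^2)
d = 0.5013 / sqrt(6) = 0.204655 nm
lambda = 2*d*sin(theta)  =>  sin(theta) = lambda / (2*d)
sin(theta) = 0.0882 / (2 * 0.204655) = 0.215485
theta = 12.44 deg


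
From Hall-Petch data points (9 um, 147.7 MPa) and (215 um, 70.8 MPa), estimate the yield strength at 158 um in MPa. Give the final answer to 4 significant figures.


sigma_y = sigma0 + k / sqrt(d)
1/sqrt(d1) = 1/sqrt(9e-06) = 333.333;  1/sqrt(d2) = 68.1994
k = (sigma1 - sigma2) / (1/sqrt(d1) - 1/sqrt(d2)) = (147.7 - 70.8) / (333.333 - 68.1994) = 0.290042 MPa*m^0.5
sigma0 = sigma1 - k/sqrt(d1) = 147.7 - 0.290042*333.333 = 51.0193 MPa
sigma_y(d3) = 51.0193 + 0.290042 / sqrt(1.58e-04) = 74.09 MPa


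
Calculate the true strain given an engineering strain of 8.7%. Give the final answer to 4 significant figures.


epsilon_true = ln(1 + epsilon_eng)
epsilon_true = ln(1 + 0.087)
epsilon_true = 0.08342


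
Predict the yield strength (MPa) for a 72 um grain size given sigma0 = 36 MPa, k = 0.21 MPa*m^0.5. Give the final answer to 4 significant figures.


sigma_y = sigma0 + k / sqrt(d)
d = 72 um = 7.2e-05 m
sigma_y = 36 + 0.21 / sqrt(7.2e-05)
sigma_y = 60.75 MPa


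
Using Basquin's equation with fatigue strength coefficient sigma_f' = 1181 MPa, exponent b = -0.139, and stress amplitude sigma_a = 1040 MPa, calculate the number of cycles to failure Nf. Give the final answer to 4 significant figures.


sigma_a = sigma_f' * (2*Nf)^b
2*Nf = (sigma_a / sigma_f')^(1/b)
2*Nf = (1040 / 1181)^(1/-0.139)
2*Nf = 2.49598
Nf = 1.248 cycles


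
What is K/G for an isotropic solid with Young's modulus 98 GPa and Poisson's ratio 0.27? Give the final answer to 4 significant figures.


G = E / (2*(1+nu))
G = 98 / (2*(1+0.27)) = 38.5827 GPa
K = E / (3*(1-2*nu))
K = 98 / (3*(1-2*0.27)) = 71.0145 GPa
K/G = 71.0145 / 38.5827 = 1.841


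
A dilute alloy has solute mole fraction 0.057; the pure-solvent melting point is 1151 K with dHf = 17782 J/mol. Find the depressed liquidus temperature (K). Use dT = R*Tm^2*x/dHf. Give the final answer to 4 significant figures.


dT = R*Tm^2*x / dHf
dT = 8.314 * 1151^2 * 0.057 / 17782
dT = 35.3065 K
T_new = 1151 - 35.3065 = 1116 K


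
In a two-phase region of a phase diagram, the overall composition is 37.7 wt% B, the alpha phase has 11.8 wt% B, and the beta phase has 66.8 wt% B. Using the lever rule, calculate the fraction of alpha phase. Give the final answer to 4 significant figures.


f_alpha = (C_beta - C0) / (C_beta - C_alpha)
f_alpha = (66.8 - 37.7) / (66.8 - 11.8)
f_alpha = 0.5291


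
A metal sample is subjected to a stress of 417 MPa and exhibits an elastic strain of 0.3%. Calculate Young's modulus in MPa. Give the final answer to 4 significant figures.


E = sigma / epsilon
epsilon = 0.3% = 3e-03
E = 417 / 3e-03
E = 139000 MPa


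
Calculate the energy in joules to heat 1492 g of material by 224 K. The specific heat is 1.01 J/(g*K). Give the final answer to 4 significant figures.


Q = m * cp * dT
Q = 1492 * 1.01 * 224
Q = 337600 J


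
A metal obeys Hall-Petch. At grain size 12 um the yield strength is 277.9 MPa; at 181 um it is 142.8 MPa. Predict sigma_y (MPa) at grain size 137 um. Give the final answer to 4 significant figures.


sigma_y = sigma0 + k / sqrt(d)
1/sqrt(d1) = 1/sqrt(1.2e-05) = 288.675;  1/sqrt(d2) = 74.3294
k = (sigma1 - sigma2) / (1/sqrt(d1) - 1/sqrt(d2)) = (277.9 - 142.8) / (288.675 - 74.3294) = 0.63029 MPa*m^0.5
sigma0 = sigma1 - k/sqrt(d1) = 277.9 - 0.63029*288.675 = 95.9509 MPa
sigma_y(d3) = 95.9509 + 0.63029 / sqrt(1.37e-04) = 149.8 MPa


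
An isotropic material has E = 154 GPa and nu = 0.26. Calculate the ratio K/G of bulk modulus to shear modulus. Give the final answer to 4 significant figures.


G = E / (2*(1+nu))
G = 154 / (2*(1+0.26)) = 61.1111 GPa
K = E / (3*(1-2*nu))
K = 154 / (3*(1-2*0.26)) = 106.944 GPa
K/G = 106.944 / 61.1111 = 1.75


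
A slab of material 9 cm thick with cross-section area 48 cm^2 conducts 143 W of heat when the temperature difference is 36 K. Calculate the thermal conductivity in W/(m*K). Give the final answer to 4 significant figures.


k = Q*L / (A*dT)
L = 0.09 m, A = 4.8e-03 m^2
k = 143 * 0.09 / (4.8e-03 * 36)
k = 74.48 W/(m*K)


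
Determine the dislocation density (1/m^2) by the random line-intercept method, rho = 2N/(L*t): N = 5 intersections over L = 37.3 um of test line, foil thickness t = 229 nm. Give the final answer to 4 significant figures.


rho = 2N / (L * t)
L = 37.3 um = 3.73e-05 m, t = 229 nm = 2.29e-07 m
rho = 2 * 5 / (3.73e-05 * 2.29e-07)
rho = 1.171e+12 1/m^2


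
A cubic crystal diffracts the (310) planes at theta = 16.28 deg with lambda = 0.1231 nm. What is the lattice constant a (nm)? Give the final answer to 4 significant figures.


d = lambda / (2*sin(theta))
d = 0.1231 / (2*sin(16.28 deg))
d = 0.219561 nm
a = d * sqrt(h^2+k^2+l^2) = 0.219561 * sqrt(10)
a = 0.6943 nm


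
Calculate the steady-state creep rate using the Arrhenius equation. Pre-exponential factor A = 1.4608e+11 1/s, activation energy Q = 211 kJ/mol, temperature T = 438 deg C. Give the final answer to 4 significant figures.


rate = A * exp(-Q / (R*T))
T = 438 + 273.15 = 711.15 K
rate = 1.4608e+11 * exp(-211e3 / (8.314 * 711.15))
rate = 4.633e-05 1/s


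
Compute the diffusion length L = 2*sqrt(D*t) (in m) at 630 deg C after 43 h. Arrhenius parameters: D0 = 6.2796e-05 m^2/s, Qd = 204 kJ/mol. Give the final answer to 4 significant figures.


Step 1: D = D0 * exp(-Qd/(R*T))
T = 903.15 K
D = 6.2796e-05 * exp(-204e3 / (8.314 * 903.15)) = 9.97583e-17 m^2/s
Step 2: L = 2*sqrt(D*t)
t = 43 h = 154800 s
L = 2*sqrt(9.97583e-17 * 154800) = 7.859e-06 m


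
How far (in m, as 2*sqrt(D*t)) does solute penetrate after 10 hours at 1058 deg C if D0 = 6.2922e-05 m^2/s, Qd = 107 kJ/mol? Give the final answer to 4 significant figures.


Step 1: D = D0 * exp(-Qd/(R*T))
T = 1331.15 K
D = 6.2922e-05 * exp(-107e3 / (8.314 * 1331.15)) = 3.98057e-09 m^2/s
Step 2: L = 2*sqrt(D*t)
t = 10 h = 36000 s
L = 2*sqrt(3.98057e-09 * 36000) = 0.02394 m


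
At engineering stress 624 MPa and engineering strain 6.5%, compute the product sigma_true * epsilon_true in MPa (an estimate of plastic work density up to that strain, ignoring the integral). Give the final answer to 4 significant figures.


sigma_true = sigma_eng * (1 + epsilon_eng)
sigma_true = 624 * (1 + 0.065) = 664.56 MPa
epsilon_true = ln(1 + epsilon_eng)
epsilon_true = ln(1 + 0.065) = 0.0629748
sigma_true * epsilon_true = 664.56 * 0.0629748 = 41.85 MPa


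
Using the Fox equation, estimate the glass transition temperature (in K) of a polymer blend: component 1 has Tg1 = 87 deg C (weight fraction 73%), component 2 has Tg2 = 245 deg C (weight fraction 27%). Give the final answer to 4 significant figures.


1/Tg = w1/Tg1 + w2/Tg2 (in Kelvin)
Tg1 = 360.15 K, Tg2 = 518.15 K
1/Tg = 0.73/360.15 + 0.27/518.15
Tg = 392.5 K


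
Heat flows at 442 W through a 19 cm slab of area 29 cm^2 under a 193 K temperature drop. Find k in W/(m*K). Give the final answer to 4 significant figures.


k = Q*L / (A*dT)
L = 0.19 m, A = 2.9e-03 m^2
k = 442 * 0.19 / (2.9e-03 * 193)
k = 150 W/(m*K)


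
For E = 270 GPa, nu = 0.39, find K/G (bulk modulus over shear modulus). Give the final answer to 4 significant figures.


G = E / (2*(1+nu))
G = 270 / (2*(1+0.39)) = 97.1223 GPa
K = E / (3*(1-2*nu))
K = 270 / (3*(1-2*0.39)) = 409.091 GPa
K/G = 409.091 / 97.1223 = 4.212


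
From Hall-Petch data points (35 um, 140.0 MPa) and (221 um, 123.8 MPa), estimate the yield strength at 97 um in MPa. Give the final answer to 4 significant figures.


sigma_y = sigma0 + k / sqrt(d)
1/sqrt(d1) = 1/sqrt(3.5e-05) = 169.031;  1/sqrt(d2) = 67.2673
k = (sigma1 - sigma2) / (1/sqrt(d1) - 1/sqrt(d2)) = (140.0 - 123.8) / (169.031 - 67.2673) = 0.159193 MPa*m^0.5
sigma0 = sigma1 - k/sqrt(d1) = 140.0 - 0.159193*169.031 = 113.092 MPa
sigma_y(d3) = 113.092 + 0.159193 / sqrt(9.7e-05) = 129.3 MPa


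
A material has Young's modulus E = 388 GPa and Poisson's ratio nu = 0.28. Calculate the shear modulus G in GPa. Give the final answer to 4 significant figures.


G = E / (2*(1+nu))
G = 388 / (2*(1+0.28))
G = 151.6 GPa


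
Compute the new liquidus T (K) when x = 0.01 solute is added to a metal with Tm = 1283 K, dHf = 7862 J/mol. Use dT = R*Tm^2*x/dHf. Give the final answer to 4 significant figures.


dT = R*Tm^2*x / dHf
dT = 8.314 * 1283^2 * 0.01 / 7862
dT = 17.4073 K
T_new = 1283 - 17.4073 = 1266 K


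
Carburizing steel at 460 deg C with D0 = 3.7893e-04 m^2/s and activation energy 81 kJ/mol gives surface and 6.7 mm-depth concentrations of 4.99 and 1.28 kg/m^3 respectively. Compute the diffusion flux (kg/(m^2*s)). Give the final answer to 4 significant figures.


Step 1: D = D0 * exp(-Qd/(R*T))
T = 460 + 273.15 = 733.15 K
D = 3.7893e-04 * exp(-81e3 / (8.314 * 733.15)) = 6.41733e-10 m^2/s
Step 2: J = D * (C1 - C2) / dx
J = 6.41733e-10 * (4.99 - 1.28) / 6.7e-03
J = 3.553e-07 kg/(m^2*s)


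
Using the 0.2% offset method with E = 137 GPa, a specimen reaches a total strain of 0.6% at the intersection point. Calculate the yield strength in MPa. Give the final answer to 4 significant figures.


Offset strain = 0.002
Elastic strain at yield = total_strain - offset = 6e-03 - 0.002 = 4e-03
sigma_y = E * elastic_strain = 137000 * 4e-03
sigma_y = 548 MPa


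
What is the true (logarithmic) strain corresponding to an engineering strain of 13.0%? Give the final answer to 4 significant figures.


epsilon_true = ln(1 + epsilon_eng)
epsilon_true = ln(1 + 0.13)
epsilon_true = 0.1222


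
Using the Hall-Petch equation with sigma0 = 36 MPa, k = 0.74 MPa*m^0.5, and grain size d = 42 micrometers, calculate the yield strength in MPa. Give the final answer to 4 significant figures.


sigma_y = sigma0 + k / sqrt(d)
d = 42 um = 4.2e-05 m
sigma_y = 36 + 0.74 / sqrt(4.2e-05)
sigma_y = 150.2 MPa


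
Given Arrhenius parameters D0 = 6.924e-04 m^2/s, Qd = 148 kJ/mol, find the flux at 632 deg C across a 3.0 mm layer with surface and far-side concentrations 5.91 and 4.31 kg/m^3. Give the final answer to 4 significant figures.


Step 1: D = D0 * exp(-Qd/(R*T))
T = 632 + 273.15 = 905.15 K
D = 6.924e-04 * exp(-148e3 / (8.314 * 905.15)) = 1.9917e-12 m^2/s
Step 2: J = D * (C1 - C2) / dx
J = 1.9917e-12 * (5.91 - 4.31) / 3e-03
J = 1.062e-09 kg/(m^2*s)


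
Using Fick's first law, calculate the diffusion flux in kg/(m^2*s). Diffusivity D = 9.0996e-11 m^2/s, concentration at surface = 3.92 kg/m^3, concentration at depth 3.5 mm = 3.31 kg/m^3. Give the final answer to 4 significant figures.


J = -D * (dC/dx) = D * (C1 - C2) / dx
J = 9.0996e-11 * (3.92 - 3.31) / 3.5e-03
J = 1.586e-08 kg/(m^2*s)


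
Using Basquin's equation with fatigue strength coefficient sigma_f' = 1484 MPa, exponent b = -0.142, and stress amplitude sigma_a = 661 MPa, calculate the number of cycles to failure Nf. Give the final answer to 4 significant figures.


sigma_a = sigma_f' * (2*Nf)^b
2*Nf = (sigma_a / sigma_f')^(1/b)
2*Nf = (661 / 1484)^(1/-0.142)
2*Nf = 297.487
Nf = 148.7 cycles


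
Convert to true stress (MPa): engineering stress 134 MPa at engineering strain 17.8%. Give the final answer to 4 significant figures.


sigma_true = sigma_eng * (1 + epsilon_eng)
sigma_true = 134 * (1 + 0.178)
sigma_true = 157.9 MPa


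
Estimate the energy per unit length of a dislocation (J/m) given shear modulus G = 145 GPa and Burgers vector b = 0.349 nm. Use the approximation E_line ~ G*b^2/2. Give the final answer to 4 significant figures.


E = G*b^2/2
b = 0.349 nm = 3.49e-10 m
G = 145 GPa = 1.45e+11 Pa
E = 0.5 * 1.45e+11 * (3.49e-10)^2
E = 8.831e-09 J/m


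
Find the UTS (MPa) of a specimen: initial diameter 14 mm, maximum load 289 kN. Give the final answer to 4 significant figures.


A0 = pi*(d/2)^2 = pi*(14/2)^2 = 153.938 mm^2
UTS = F_max / A0 = 289*1000 / 153.938
UTS = 1877 MPa


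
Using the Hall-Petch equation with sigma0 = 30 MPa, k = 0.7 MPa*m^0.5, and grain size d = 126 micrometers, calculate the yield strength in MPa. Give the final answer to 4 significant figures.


sigma_y = sigma0 + k / sqrt(d)
d = 126 um = 1.26e-04 m
sigma_y = 30 + 0.7 / sqrt(1.26e-04)
sigma_y = 92.36 MPa


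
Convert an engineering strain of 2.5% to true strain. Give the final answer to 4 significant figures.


epsilon_true = ln(1 + epsilon_eng)
epsilon_true = ln(1 + 0.025)
epsilon_true = 0.02469


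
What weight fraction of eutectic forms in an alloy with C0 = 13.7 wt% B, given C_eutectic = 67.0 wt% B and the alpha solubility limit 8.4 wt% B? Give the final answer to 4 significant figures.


f_primary = (C_e - C0) / (C_e - C_alpha_max)
f_primary = (67.0 - 13.7) / (67.0 - 8.4)
f_primary = 0.909556
f_eutectic = 1 - 0.909556 = 0.09044


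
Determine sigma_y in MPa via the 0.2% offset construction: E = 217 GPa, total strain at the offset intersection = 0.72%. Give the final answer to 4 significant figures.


Offset strain = 0.002
Elastic strain at yield = total_strain - offset = 7.2e-03 - 0.002 = 5.2e-03
sigma_y = E * elastic_strain = 217000 * 5.2e-03
sigma_y = 1128 MPa


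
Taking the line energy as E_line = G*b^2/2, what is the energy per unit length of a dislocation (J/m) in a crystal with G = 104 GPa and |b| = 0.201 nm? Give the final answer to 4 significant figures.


E = G*b^2/2
b = 0.201 nm = 2.01e-10 m
G = 104 GPa = 1.04e+11 Pa
E = 0.5 * 1.04e+11 * (2.01e-10)^2
E = 2.101e-09 J/m


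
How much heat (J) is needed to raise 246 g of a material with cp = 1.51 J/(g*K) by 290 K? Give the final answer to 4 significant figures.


Q = m * cp * dT
Q = 246 * 1.51 * 290
Q = 107700 J


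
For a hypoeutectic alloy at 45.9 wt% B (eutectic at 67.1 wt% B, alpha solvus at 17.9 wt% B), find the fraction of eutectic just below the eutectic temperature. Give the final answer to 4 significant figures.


f_primary = (C_e - C0) / (C_e - C_alpha_max)
f_primary = (67.1 - 45.9) / (67.1 - 17.9)
f_primary = 0.430894
f_eutectic = 1 - 0.430894 = 0.5691


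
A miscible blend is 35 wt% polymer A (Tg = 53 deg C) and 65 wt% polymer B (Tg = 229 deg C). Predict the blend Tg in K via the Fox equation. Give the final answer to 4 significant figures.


1/Tg = w1/Tg1 + w2/Tg2 (in Kelvin)
Tg1 = 326.15 K, Tg2 = 502.15 K
1/Tg = 0.35/326.15 + 0.65/502.15
Tg = 422.4 K


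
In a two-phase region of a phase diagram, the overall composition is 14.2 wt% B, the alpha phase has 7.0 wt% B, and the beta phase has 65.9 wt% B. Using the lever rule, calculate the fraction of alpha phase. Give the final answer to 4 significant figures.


f_alpha = (C_beta - C0) / (C_beta - C_alpha)
f_alpha = (65.9 - 14.2) / (65.9 - 7.0)
f_alpha = 0.8778


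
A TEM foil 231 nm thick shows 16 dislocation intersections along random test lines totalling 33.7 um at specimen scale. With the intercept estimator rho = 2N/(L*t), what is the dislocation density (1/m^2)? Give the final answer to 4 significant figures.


rho = 2N / (L * t)
L = 33.7 um = 3.37e-05 m, t = 231 nm = 2.31e-07 m
rho = 2 * 16 / (3.37e-05 * 2.31e-07)
rho = 4.111e+12 1/m^2


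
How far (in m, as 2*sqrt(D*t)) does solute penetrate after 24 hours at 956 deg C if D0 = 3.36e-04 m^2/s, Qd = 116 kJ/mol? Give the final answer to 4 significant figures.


Step 1: D = D0 * exp(-Qd/(R*T))
T = 1229.15 K
D = 3.36e-04 * exp(-116e3 / (8.314 * 1229.15)) = 3.94967e-09 m^2/s
Step 2: L = 2*sqrt(D*t)
t = 24 h = 86400 s
L = 2*sqrt(3.94967e-09 * 86400) = 0.03695 m


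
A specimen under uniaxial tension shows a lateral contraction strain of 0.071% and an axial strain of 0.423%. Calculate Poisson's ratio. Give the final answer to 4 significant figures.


nu = -epsilon_lat / epsilon_axial
Lateral strain is contraction (negative), so using magnitudes:
nu = 0.071 / 0.423
nu = 0.1678


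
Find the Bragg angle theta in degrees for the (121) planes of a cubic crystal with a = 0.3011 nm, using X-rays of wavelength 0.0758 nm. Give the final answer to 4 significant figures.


d = a / sqrt(h^2+k^2+l^2)
d = 0.3011 / sqrt(6) = 0.122924 nm
lambda = 2*d*sin(theta)  =>  sin(theta) = lambda / (2*d)
sin(theta) = 0.0758 / (2 * 0.122924) = 0.308322
theta = 17.96 deg


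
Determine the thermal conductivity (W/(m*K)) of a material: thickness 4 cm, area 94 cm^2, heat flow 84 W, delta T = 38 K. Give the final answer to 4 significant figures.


k = Q*L / (A*dT)
L = 0.04 m, A = 9.4e-03 m^2
k = 84 * 0.04 / (9.4e-03 * 38)
k = 9.406 W/(m*K)


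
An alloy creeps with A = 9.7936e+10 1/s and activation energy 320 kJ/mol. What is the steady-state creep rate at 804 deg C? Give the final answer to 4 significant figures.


rate = A * exp(-Q / (R*T))
T = 804 + 273.15 = 1077.15 K
rate = 9.7936e+10 * exp(-320e3 / (8.314 * 1077.15))
rate = 2.968e-05 1/s


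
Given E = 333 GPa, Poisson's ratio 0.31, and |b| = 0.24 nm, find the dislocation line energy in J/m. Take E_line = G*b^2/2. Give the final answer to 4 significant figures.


Step 1: G = E / (2*(1+nu))
G = 333 / (2*(1+0.31)) = 127.099 GPa = 1.27099e+11 Pa
Step 2: E_line = G*b^2/2
b = 0.24 nm = 2.4e-10 m
E_line = 0.5 * 1.27099e+11 * (2.4e-10)^2 = 3.66e-09 J/m


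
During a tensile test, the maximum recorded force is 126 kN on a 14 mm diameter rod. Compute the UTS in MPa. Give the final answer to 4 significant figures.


A0 = pi*(d/2)^2 = pi*(14/2)^2 = 153.938 mm^2
UTS = F_max / A0 = 126*1000 / 153.938
UTS = 818.5 MPa


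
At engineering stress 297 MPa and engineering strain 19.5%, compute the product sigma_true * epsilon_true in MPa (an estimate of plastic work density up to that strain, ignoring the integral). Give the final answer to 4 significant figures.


sigma_true = sigma_eng * (1 + epsilon_eng)
sigma_true = 297 * (1 + 0.195) = 354.915 MPa
epsilon_true = ln(1 + epsilon_eng)
epsilon_true = ln(1 + 0.195) = 0.178146
sigma_true * epsilon_true = 354.915 * 0.178146 = 63.23 MPa


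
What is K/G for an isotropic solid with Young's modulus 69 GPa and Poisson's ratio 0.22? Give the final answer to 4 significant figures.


G = E / (2*(1+nu))
G = 69 / (2*(1+0.22)) = 28.2787 GPa
K = E / (3*(1-2*nu))
K = 69 / (3*(1-2*0.22)) = 41.0714 GPa
K/G = 41.0714 / 28.2787 = 1.452


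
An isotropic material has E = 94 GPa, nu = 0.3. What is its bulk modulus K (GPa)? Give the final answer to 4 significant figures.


K = E / (3*(1-2*nu))
K = 94 / (3*(1-2*0.3))
K = 78.33 GPa


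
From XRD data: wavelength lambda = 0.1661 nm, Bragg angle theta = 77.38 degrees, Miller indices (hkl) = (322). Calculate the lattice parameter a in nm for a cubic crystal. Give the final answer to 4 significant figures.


d = lambda / (2*sin(theta))
d = 0.1661 / (2*sin(77.38 deg))
d = 0.0851061 nm
a = d * sqrt(h^2+k^2+l^2) = 0.0851061 * sqrt(17)
a = 0.3509 nm


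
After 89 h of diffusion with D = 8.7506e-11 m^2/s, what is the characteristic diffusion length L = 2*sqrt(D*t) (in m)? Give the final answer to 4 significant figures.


t = 89 hr = 320400 s
Diffusion length = 2*sqrt(D*t)
= 2*sqrt(8.7506e-11 * 320400)
= 0.01059 m


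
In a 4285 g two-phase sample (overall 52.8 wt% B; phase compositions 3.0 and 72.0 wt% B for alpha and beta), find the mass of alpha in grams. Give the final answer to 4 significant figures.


f_alpha = (C_beta - C0) / (C_beta - C_alpha)
f_alpha = (72.0 - 52.8) / (72.0 - 3.0) = 0.278261
m_alpha = f_alpha * m_total = 0.278261 * 4285 = 1192 g


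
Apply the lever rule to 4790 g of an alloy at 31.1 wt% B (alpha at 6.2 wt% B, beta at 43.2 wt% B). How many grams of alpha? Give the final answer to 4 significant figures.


f_alpha = (C_beta - C0) / (C_beta - C_alpha)
f_alpha = (43.2 - 31.1) / (43.2 - 6.2) = 0.327027
m_alpha = f_alpha * m_total = 0.327027 * 4790 = 1566 g


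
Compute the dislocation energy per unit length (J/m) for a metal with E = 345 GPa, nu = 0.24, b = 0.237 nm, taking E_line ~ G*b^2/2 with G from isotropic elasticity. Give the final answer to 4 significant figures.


Step 1: G = E / (2*(1+nu))
G = 345 / (2*(1+0.24)) = 139.113 GPa = 1.39113e+11 Pa
Step 2: E_line = G*b^2/2
b = 0.237 nm = 2.37e-10 m
E_line = 0.5 * 1.39113e+11 * (2.37e-10)^2 = 3.907e-09 J/m
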